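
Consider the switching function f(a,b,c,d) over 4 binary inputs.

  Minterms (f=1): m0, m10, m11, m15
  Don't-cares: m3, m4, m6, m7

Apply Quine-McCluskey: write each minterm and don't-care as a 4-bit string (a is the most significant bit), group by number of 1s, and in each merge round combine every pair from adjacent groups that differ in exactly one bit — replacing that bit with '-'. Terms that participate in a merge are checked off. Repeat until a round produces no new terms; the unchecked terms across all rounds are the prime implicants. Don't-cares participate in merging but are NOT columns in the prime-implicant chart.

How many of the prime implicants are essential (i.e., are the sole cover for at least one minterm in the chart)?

3

Round 0: 0000✓ 0011✓ 0100✓ 0110✓ 0111✓ 1010✓ 1011✓ 1111✓
Round 1: -011✓ -111✓ 0-00 0-11✓ 01-0 011- 1-11✓ 101-
Round 2: --11
PIs = {--11, 0-00, 01-0, 011-, 101-}
Coverage chart:
  m0: 0-00 ←essential
  m10: 101- ←essential
  m11: --11,101-
  m15: --11 ←essential
Essential: --11, 0-00, 101-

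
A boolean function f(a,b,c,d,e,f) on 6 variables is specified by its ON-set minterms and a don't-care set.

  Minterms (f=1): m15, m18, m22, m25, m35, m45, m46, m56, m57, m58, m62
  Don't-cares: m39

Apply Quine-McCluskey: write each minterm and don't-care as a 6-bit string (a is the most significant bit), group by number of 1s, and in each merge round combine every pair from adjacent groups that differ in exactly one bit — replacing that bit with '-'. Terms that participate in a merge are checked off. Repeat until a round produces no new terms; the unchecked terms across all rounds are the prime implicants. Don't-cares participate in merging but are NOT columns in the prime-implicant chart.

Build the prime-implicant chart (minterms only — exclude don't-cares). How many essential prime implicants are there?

size-2^0 implicants → 001111  010010(✓)  010110(✓)  011001(✓)  100011(✓)  100111(✓)  101101  101110(✓)  111000(✓)  111001(✓)  111010(✓)  111110(✓)
size-2^1 implicants → -11001  010-10  1-1110  100-11  111-10  1110-0  11100-
Unchecked terms (primes): -11001, 001111, 010-10, 1-1110, 100-11, 101101, 111-10, 1110-0, 11100-
Minterm coverage:
  m15 ⊆ 001111 [E]
  m18 ⊆ 010-10 [E]
  m22 ⊆ 010-10 [E]
  m25 ⊆ -11001 [E]
  m35 ⊆ 100-11 [E]
  m45 ⊆ 101101 [E]
  m46 ⊆ 1-1110 [E]
  m56 ⊆ 1110-0,11100-
  m57 ⊆ -11001,11100-
  m58 ⊆ 111-10,1110-0
  m62 ⊆ 1-1110,111-10
E = {-11001, 001111, 010-10, 1-1110, 100-11, 101101}

6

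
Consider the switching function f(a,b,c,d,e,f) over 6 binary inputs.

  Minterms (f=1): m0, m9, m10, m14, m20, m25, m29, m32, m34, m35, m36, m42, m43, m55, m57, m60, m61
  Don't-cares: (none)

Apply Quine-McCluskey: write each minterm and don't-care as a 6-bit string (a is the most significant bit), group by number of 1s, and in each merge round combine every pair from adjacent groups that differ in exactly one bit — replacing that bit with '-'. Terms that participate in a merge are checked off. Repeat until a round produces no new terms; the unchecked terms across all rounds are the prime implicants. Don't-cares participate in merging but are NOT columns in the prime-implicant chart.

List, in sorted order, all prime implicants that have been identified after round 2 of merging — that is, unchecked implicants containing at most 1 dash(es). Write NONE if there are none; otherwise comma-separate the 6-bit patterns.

size-2^0 implicants → 000000(✓)  001001(✓)  001010(✓)  001110(✓)  010100  011001(✓)  011101(✓)  100000(✓)  100010(✓)  100011(✓)  100100(✓)  101010(✓)  101011(✓)  110111  111001(✓)  111100(✓)  111101(✓)
size-2^1 implicants → -00000  -01010  -11001(✓)  -11101(✓)  0-1001  001-10  011-01(✓)  10-010(✓)  10-011(✓)  100-00  1000-0  10001-(✓)  10101-(✓)  111-01(✓)  11110-
size-2^2 implicants → -11-01  10-01-
Unchecked terms (primes): -00000, -01010, -11-01, 0-1001, 001-10, 010100, 10-01-, 100-00, 1000-0, 110111, 11110-

-00000, -01010, 0-1001, 001-10, 010100, 100-00, 1000-0, 110111, 11110-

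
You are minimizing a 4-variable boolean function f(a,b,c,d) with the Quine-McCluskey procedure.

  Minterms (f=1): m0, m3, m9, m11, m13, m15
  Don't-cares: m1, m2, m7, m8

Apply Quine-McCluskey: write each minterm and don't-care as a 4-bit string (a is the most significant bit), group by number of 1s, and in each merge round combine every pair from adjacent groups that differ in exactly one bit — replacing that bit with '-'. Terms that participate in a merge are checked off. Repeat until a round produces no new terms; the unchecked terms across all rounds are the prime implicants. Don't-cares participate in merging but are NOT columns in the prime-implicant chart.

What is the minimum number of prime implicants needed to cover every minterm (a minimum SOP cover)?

2

Round 0: 0000✓ 0001✓ 0010✓ 0011✓ 0111✓ 1000✓ 1001✓ 1011✓ 1101✓ 1111✓
Round 1: -000✓ -001✓ -011✓ -111✓ 0-11✓ 00-0✓ 00-1✓ 000-✓ 001-✓ 1-01✓ 1-11✓ 10-1✓ 100-✓ 11-1✓
Round 2: --11 -0-1 -00- 00-- 1--1
PIs = {--11, -0-1, -00-, 00--, 1--1}
Coverage chart:
  m0: -00-,00--
  m3: --11,-0-1,00--
  m9: -0-1,-00-,1--1
  m11: --11,-0-1,1--1
  m13: 1--1 ←essential
  m15: --11,1--1
Essential: 1--1
Petrick residual → 00--
Min cover (2 terms): a'b' + ad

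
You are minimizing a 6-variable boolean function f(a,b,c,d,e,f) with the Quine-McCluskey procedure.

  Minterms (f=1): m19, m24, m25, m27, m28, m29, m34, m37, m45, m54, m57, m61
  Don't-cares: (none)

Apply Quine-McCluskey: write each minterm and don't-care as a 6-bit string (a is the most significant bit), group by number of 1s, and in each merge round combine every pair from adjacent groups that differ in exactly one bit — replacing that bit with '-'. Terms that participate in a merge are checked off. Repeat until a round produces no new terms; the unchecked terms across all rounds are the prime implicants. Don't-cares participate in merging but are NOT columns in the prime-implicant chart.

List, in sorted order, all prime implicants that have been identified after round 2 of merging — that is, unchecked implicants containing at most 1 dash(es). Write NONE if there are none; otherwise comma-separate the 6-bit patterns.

size-2^0 implicants → 010011(✓)  011000(✓)  011001(✓)  011011(✓)  011100(✓)  011101(✓)  100010  100101(✓)  101101(✓)  110110  111001(✓)  111101(✓)
size-2^1 implicants → -11001(✓)  -11101(✓)  01-011  011-00(✓)  011-01(✓)  0110-1  01100-(✓)  01110-(✓)  1-1101  10-101  111-01(✓)
size-2^2 implicants → -11-01  011-0-
Unchecked terms (primes): -11-01, 01-011, 011-0-, 0110-1, 1-1101, 10-101, 100010, 110110

01-011, 0110-1, 1-1101, 10-101, 100010, 110110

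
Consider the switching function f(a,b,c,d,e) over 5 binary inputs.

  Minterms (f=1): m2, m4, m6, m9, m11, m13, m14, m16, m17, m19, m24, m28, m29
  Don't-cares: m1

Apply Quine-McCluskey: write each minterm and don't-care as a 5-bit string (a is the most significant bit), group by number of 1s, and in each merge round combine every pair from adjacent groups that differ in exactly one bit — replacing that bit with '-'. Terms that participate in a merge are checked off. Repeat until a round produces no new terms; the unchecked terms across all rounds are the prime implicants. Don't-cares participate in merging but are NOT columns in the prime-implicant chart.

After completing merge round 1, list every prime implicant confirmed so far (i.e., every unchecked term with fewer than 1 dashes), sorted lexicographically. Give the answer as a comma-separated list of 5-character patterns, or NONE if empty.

Round 0: 00001✓ 00010✓ 00100✓ 00110✓ 01001✓ 01011✓ 01101✓ 01110✓ 10000✓ 10001✓ 10011✓ 11000✓ 11100✓ 11101✓
Round 1: -0001 -1101 0-001 0-110 00-10 001-0 01-01 010-1 1-000 100-1 1000- 11-00 1110-
PIs = {-0001, -1101, 0-001, 0-110, 00-10, 001-0, 01-01, 010-1, 1-000, 100-1, 1000-, 11-00, 1110-}

NONE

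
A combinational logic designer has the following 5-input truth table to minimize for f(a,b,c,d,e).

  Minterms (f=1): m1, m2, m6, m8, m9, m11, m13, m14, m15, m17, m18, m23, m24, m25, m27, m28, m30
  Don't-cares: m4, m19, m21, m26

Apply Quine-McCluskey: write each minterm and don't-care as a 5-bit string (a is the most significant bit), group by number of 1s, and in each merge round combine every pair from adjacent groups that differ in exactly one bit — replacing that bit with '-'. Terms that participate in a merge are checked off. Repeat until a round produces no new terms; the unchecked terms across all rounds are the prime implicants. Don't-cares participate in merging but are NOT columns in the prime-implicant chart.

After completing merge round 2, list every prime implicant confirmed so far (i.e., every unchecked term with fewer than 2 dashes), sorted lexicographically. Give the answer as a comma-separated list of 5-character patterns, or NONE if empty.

Round 0: 00001✓ 00010✓ 00100✓ 00110✓ 01000✓ 01001✓ 01011✓ 01101✓ 01110✓ 01111✓ 10001✓ 10010✓ 10011✓ 10101✓ 10111✓ 11000✓ 11001✓ 11010✓ 11011✓ 11100✓ 11110✓
Round 1: -0001✓ -0010 -1000✓ -1001✓ -1011✓ -1110 0-001✓ 0-110 00-10 001-0 01-01✓ 01-11✓ 010-1✓ 0100-✓ 011-1✓ 0111- 1-001✓ 1-010✓ 1-011✓ 10-01✓ 10-11✓ 100-1✓ 1001-✓ 101-1✓ 11-00✓ 11-10✓ 110-0✓ 110-1✓ 1100-✓ 1101-✓ 111-0✓
Round 2: --001 -10-1 -100- 01--1 1-0-1 1-01- 10--1 11--0 110--
PIs = {--001, -0010, -10-1, -100-, -1110, 0-110, 00-10, 001-0, 01--1, 0111-, 1-0-1, 1-01-, 10--1, 11--0, 110--}

-0010, -1110, 0-110, 00-10, 001-0, 0111-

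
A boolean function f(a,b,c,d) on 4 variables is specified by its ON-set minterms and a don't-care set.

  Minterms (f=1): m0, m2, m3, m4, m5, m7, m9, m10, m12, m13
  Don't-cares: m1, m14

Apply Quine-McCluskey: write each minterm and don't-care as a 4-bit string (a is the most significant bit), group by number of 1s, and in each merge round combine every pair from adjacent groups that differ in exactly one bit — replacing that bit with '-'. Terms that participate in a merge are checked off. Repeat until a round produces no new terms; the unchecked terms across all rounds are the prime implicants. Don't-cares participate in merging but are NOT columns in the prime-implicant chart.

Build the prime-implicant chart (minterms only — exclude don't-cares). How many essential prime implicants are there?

size-2^0 implicants → 0000(✓)  0001(✓)  0010(✓)  0011(✓)  0100(✓)  0101(✓)  0111(✓)  1001(✓)  1010(✓)  1100(✓)  1101(✓)  1110(✓)
size-2^1 implicants → -001(✓)  -010  -100(✓)  -101(✓)  0-00(✓)  0-01(✓)  0-11(✓)  00-0(✓)  00-1(✓)  000-(✓)  001-(✓)  01-1(✓)  010-(✓)  1-01(✓)  1-10  11-0  110-(✓)
size-2^2 implicants → --01  -10-  0--1  0-0-  00--
Unchecked terms (primes): --01, -010, -10-, 0--1, 0-0-, 00--, 1-10, 11-0
Minterm coverage:
  m0 ⊆ 0-0-,00--
  m2 ⊆ -010,00--
  m3 ⊆ 0--1,00--
  m4 ⊆ -10-,0-0-
  m5 ⊆ --01,-10-,0--1,0-0-
  m7 ⊆ 0--1 [E]
  m9 ⊆ --01 [E]
  m10 ⊆ -010,1-10
  m12 ⊆ -10-,11-0
  m13 ⊆ --01,-10-
E = {--01, 0--1}

2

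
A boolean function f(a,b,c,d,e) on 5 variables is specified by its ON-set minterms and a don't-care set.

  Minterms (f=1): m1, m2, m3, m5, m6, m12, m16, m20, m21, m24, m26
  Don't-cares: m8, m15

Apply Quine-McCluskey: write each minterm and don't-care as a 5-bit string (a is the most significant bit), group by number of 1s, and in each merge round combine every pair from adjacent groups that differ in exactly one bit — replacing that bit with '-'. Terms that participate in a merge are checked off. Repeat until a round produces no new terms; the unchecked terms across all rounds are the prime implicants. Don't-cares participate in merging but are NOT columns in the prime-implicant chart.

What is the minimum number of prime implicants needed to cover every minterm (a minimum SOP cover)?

size-2^0 implicants → 00001(✓)  00010(✓)  00011(✓)  00101(✓)  00110(✓)  01000(✓)  01100(✓)  01111  10000(✓)  10100(✓)  10101(✓)  11000(✓)  11010(✓)
size-2^1 implicants → -0101  -1000  00-01  00-10  000-1  0001-  01-00  1-000  10-00  1010-  110-0
Unchecked terms (primes): -0101, -1000, 00-01, 00-10, 000-1, 0001-, 01-00, 01111, 1-000, 10-00, 1010-, 110-0
Minterm coverage:
  m1 ⊆ 00-01,000-1
  m2 ⊆ 00-10,0001-
  m3 ⊆ 000-1,0001-
  m5 ⊆ -0101,00-01
  m6 ⊆ 00-10 [E]
  m12 ⊆ 01-00 [E]
  m16 ⊆ 1-000,10-00
  m20 ⊆ 10-00,1010-
  m21 ⊆ -0101,1010-
  m24 ⊆ -1000,1-000,110-0
  m26 ⊆ 110-0 [E]
E = {00-10, 01-00, 110-0}
Petrick residual → -0101, 000-1, 10-00
Cover = b'cd'e + a'b'de' + a'b'c'e + a'bd'e' + ab'd'e' + abc'e'  |cover|=6

6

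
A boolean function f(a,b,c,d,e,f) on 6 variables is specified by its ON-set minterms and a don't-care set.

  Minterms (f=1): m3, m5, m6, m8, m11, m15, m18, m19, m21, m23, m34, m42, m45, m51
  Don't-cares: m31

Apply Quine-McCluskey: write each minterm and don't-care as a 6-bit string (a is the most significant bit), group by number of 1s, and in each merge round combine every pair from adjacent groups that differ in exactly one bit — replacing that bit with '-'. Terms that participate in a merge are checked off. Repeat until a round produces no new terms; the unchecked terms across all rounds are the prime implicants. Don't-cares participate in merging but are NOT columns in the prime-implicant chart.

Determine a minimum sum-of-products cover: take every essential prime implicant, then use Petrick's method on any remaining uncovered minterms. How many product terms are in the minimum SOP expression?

size-2^0 implicants → 000011(✓)  000101(✓)  000110  001000  001011(✓)  001111(✓)  010010(✓)  010011(✓)  010101(✓)  010111(✓)  011111(✓)  100010(✓)  101010(✓)  101101  110011(✓)
size-2^1 implicants → -10011  0-0011  0-0101  0-1111  00-011  001-11  01-111  010-11  01001-  0101-1  10-010
Unchecked terms (primes): -10011, 0-0011, 0-0101, 0-1111, 00-011, 000110, 001-11, 001000, 01-111, 010-11, 01001-, 0101-1, 10-010, 101101
Minterm coverage:
  m3 ⊆ 0-0011,00-011
  m5 ⊆ 0-0101 [E]
  m6 ⊆ 000110 [E]
  m8 ⊆ 001000 [E]
  m11 ⊆ 00-011,001-11
  m15 ⊆ 0-1111,001-11
  m18 ⊆ 01001- [E]
  m19 ⊆ -10011,0-0011,010-11,01001-
  m21 ⊆ 0-0101,0101-1
  m23 ⊆ 01-111,010-11,0101-1
  m34 ⊆ 10-010 [E]
  m42 ⊆ 10-010 [E]
  m45 ⊆ 101101 [E]
  m51 ⊆ -10011 [E]
E = {-10011, 0-0101, 000110, 001000, 01001-, 10-010, 101101}
Petrick residual → 0-0011, 001-11, 01-111
Cover = bc'd'ef + a'c'd'ef + a'c'de'f + a'b'c'def' + a'b'cef + a'b'cd'e'f' + a'bdef + a'bc'd'e + ab'd'ef' + ab'cde'f  |cover|=10

10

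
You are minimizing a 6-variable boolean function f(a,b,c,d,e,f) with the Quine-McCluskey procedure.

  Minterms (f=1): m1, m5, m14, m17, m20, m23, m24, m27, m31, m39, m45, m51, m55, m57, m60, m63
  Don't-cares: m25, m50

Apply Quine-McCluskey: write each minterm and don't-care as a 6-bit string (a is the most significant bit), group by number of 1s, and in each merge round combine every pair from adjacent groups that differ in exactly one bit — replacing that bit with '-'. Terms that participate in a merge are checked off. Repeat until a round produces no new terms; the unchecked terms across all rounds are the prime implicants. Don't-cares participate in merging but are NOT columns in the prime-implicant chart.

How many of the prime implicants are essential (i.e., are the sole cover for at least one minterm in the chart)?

size-2^0 implicants → 000001(✓)  000101(✓)  001110  010001(✓)  010100  010111(✓)  011000(✓)  011001(✓)  011011(✓)  011111(✓)  100111(✓)  101101  110010(✓)  110011(✓)  110111(✓)  111001(✓)  111100  111111(✓)
size-2^1 implicants → -10111(✓)  -11001  -11111(✓)  0-0001  000-01  01-001  01-111(✓)  011-11  0110-1  01100-  1-0111  11-111(✓)  110-11  11001-
size-2^2 implicants → -1-111
Unchecked terms (primes): -1-111, -11001, 0-0001, 000-01, 001110, 01-001, 010100, 011-11, 0110-1, 01100-, 1-0111, 101101, 110-11, 11001-, 111100
Minterm coverage:
  m1 ⊆ 0-0001,000-01
  m5 ⊆ 000-01 [E]
  m14 ⊆ 001110 [E]
  m17 ⊆ 0-0001,01-001
  m20 ⊆ 010100 [E]
  m23 ⊆ -1-111 [E]
  m24 ⊆ 01100- [E]
  m27 ⊆ 011-11,0110-1
  m31 ⊆ -1-111,011-11
  m39 ⊆ 1-0111 [E]
  m45 ⊆ 101101 [E]
  m51 ⊆ 110-11,11001-
  m55 ⊆ -1-111,1-0111,110-11
  m57 ⊆ -11001 [E]
  m60 ⊆ 111100 [E]
  m63 ⊆ -1-111 [E]
E = {-1-111, -11001, 000-01, 001110, 010100, 01100-, 1-0111, 101101, 111100}

9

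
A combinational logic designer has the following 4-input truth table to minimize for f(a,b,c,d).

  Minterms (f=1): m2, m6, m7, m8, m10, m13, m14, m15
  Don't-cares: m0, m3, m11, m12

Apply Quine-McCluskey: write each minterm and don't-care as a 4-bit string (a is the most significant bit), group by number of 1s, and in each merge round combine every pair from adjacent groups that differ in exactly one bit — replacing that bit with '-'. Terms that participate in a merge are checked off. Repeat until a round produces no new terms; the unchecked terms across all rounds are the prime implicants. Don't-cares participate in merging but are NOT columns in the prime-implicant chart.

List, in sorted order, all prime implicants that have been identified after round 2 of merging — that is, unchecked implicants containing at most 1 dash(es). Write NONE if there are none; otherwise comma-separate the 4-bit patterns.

NONE

[col 0] 0000*, 0010*, 0011*, 0110*, 0111*, 1000*, 1010*, 1011*, 1100*, 1101*, 1110*, 1111*
[col 1] -000*, -010*, -011*, -110*, -111*, 0-10*, 0-11*, 00-0*, 001-*, 011-*, 1-00*, 1-10*, 1-11*, 10-0*, 101-*, 11-0*, 11-1*, 110-*, 111-*
[col 2] --10*, --11*, -0-0, -01-*, -11-*, 0-1-*, 1--0, 1-1-*, 11--
[col 3] --1-
Prime implicants: --1-, -0-0, 1--0, 11--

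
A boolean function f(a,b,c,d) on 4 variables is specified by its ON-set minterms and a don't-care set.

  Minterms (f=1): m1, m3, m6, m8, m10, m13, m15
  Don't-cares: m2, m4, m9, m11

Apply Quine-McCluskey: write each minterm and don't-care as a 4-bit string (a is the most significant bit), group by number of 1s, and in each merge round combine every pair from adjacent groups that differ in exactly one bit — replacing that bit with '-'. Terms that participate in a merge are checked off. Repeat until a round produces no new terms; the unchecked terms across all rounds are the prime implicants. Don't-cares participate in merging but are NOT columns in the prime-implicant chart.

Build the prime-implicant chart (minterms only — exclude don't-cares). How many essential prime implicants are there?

3

size-2^0 implicants → 0001(✓)  0010(✓)  0011(✓)  0100(✓)  0110(✓)  1000(✓)  1001(✓)  1010(✓)  1011(✓)  1101(✓)  1111(✓)
size-2^1 implicants → -001(✓)  -010(✓)  -011(✓)  0-10  00-1(✓)  001-(✓)  01-0  1-01(✓)  1-11(✓)  10-0(✓)  10-1(✓)  100-(✓)  101-(✓)  11-1(✓)
size-2^2 implicants → -0-1  -01-  1--1  10--
Unchecked terms (primes): -0-1, -01-, 0-10, 01-0, 1--1, 10--
Minterm coverage:
  m1 ⊆ -0-1 [E]
  m3 ⊆ -0-1,-01-
  m6 ⊆ 0-10,01-0
  m8 ⊆ 10-- [E]
  m10 ⊆ -01-,10--
  m13 ⊆ 1--1 [E]
  m15 ⊆ 1--1 [E]
E = {-0-1, 1--1, 10--}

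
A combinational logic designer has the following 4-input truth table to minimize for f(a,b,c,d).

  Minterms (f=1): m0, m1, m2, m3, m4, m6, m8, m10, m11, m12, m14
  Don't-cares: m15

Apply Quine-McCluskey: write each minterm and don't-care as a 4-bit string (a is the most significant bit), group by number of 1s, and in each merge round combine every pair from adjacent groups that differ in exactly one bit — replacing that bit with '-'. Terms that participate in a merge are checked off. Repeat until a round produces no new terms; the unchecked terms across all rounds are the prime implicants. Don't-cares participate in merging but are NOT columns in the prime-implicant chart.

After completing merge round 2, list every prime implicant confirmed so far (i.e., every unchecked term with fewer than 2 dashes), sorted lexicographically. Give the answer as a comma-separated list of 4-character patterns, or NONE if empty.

size-2^0 implicants → 0000(✓)  0001(✓)  0010(✓)  0011(✓)  0100(✓)  0110(✓)  1000(✓)  1010(✓)  1011(✓)  1100(✓)  1110(✓)  1111(✓)
size-2^1 implicants → -000(✓)  -010(✓)  -011(✓)  -100(✓)  -110(✓)  0-00(✓)  0-10(✓)  00-0(✓)  00-1(✓)  000-(✓)  001-(✓)  01-0(✓)  1-00(✓)  1-10(✓)  1-11(✓)  10-0(✓)  101-(✓)  11-0(✓)  111-(✓)
size-2^2 implicants → --00(✓)  --10(✓)  -0-0(✓)  -01-  -1-0(✓)  0--0(✓)  00--  1--0(✓)  1-1-
size-2^3 implicants → ---0
Unchecked terms (primes): ---0, -01-, 00--, 1-1-

NONE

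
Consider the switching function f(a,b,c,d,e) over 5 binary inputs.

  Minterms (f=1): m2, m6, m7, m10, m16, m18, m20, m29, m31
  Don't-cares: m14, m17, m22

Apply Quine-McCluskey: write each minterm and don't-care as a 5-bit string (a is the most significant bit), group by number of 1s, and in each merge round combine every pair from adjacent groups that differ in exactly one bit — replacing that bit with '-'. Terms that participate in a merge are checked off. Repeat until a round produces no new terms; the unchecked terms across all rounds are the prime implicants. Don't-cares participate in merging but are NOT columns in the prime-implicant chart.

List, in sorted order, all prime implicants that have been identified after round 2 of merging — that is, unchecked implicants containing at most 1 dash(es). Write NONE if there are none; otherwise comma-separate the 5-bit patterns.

size-2^0 implicants → 00010(✓)  00110(✓)  00111(✓)  01010(✓)  01110(✓)  10000(✓)  10001(✓)  10010(✓)  10100(✓)  10110(✓)  11101(✓)  11111(✓)
size-2^1 implicants → -0010(✓)  -0110(✓)  0-010(✓)  0-110(✓)  00-10(✓)  0011-  01-10(✓)  10-00(✓)  10-10(✓)  100-0(✓)  1000-  101-0(✓)  111-1
size-2^2 implicants → -0-10  0--10  10--0
Unchecked terms (primes): -0-10, 0--10, 0011-, 10--0, 1000-, 111-1

0011-, 1000-, 111-1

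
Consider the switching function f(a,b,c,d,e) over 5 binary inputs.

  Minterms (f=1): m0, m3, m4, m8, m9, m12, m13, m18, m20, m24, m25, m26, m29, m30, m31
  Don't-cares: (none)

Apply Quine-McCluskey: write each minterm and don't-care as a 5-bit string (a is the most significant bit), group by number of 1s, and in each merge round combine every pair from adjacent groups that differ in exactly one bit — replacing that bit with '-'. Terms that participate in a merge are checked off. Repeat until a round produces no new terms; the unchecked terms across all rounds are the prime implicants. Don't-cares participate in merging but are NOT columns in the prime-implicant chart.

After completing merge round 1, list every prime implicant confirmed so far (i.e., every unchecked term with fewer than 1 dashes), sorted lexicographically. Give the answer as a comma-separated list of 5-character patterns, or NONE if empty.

Round 0: 00000✓ 00011 00100✓ 01000✓ 01001✓ 01100✓ 01101✓ 10010✓ 10100✓ 11000✓ 11001✓ 11010✓ 11101✓ 11110✓ 11111✓
Round 1: -0100 -1000✓ -1001✓ -1101✓ 0-000✓ 0-100✓ 00-00✓ 01-00✓ 01-01✓ 0100-✓ 0110-✓ 1-010 11-01✓ 11-10 110-0 1100-✓ 111-1 1111-
Round 2: -1-01 -100- 0--00 01-0-
PIs = {-0100, -1-01, -100-, 0--00, 00011, 01-0-, 1-010, 11-10, 110-0, 111-1, 1111-}

00011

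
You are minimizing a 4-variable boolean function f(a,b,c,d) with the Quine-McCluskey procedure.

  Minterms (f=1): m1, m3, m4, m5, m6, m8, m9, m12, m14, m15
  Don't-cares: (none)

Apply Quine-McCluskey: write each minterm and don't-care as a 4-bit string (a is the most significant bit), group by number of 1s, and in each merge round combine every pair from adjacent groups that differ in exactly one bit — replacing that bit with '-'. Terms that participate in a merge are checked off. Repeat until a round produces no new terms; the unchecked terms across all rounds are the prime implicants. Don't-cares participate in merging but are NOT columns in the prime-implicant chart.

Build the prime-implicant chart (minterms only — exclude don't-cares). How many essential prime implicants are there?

3

size-2^0 implicants → 0001(✓)  0011(✓)  0100(✓)  0101(✓)  0110(✓)  1000(✓)  1001(✓)  1100(✓)  1110(✓)  1111(✓)
size-2^1 implicants → -001  -100(✓)  -110(✓)  0-01  00-1  01-0(✓)  010-  1-00  100-  11-0(✓)  111-
size-2^2 implicants → -1-0
Unchecked terms (primes): -001, -1-0, 0-01, 00-1, 010-, 1-00, 100-, 111-
Minterm coverage:
  m1 ⊆ -001,0-01,00-1
  m3 ⊆ 00-1 [E]
  m4 ⊆ -1-0,010-
  m5 ⊆ 0-01,010-
  m6 ⊆ -1-0 [E]
  m8 ⊆ 1-00,100-
  m9 ⊆ -001,100-
  m12 ⊆ -1-0,1-00
  m14 ⊆ -1-0,111-
  m15 ⊆ 111- [E]
E = {-1-0, 00-1, 111-}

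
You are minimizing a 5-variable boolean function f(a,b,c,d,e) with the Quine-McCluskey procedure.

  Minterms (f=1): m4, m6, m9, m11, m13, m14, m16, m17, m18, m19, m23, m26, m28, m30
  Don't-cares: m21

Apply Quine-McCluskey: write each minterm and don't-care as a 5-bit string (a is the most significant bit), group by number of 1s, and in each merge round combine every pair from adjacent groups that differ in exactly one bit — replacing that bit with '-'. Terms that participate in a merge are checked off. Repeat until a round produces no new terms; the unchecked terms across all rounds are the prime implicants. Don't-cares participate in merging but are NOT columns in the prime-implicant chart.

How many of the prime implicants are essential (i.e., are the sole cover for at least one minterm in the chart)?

[col 0] 00100*, 00110*, 01001*, 01011*, 01101*, 01110*, 10000*, 10001*, 10010*, 10011*, 10101*, 10111*, 11010*, 11100*, 11110*
[col 1] -1110, 0-110, 001-0, 01-01, 010-1, 1-010, 10-01*, 10-11*, 100-0*, 100-1*, 1000-*, 1001-*, 101-1*, 11-10, 111-0
[col 2] 10--1, 100--
Prime implicants: -1110, 0-110, 001-0, 01-01, 010-1, 1-010, 10--1, 100--, 11-10, 111-0
PI chart (minterm → PIs covering it):
  4 | 001-0  (sole → essential)
  6 | 0-110,001-0
  9 | 01-01,010-1
  11 | 010-1  (sole → essential)
  13 | 01-01  (sole → essential)
  14 | -1110,0-110
  16 | 100--  (sole → essential)
  17 | 10--1,100--
  18 | 1-010,100--
  19 | 10--1,100--
  23 | 10--1  (sole → essential)
  26 | 1-010,11-10
  28 | 111-0  (sole → essential)
  30 | -1110,11-10,111-0
Essential prime implicants: 001-0, 01-01, 010-1, 10--1, 100--, 111-0

6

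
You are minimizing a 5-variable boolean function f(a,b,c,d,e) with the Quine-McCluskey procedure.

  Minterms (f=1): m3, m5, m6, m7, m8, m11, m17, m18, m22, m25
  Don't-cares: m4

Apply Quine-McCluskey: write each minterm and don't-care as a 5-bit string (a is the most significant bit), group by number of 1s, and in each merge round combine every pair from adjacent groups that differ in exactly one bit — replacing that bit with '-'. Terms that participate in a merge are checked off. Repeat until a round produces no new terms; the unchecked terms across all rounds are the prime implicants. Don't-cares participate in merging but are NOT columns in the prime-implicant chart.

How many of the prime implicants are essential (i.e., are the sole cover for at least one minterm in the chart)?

[col 0] 00011*, 00100*, 00101*, 00110*, 00111*, 01000, 01011*, 10001*, 10010*, 10110*, 11001*
[col 1] -0110, 0-011, 00-11, 001-0*, 001-1*, 0010-*, 0011-*, 1-001, 10-10
[col 2] 001--
Prime implicants: -0110, 0-011, 00-11, 001--, 01000, 1-001, 10-10
PI chart (minterm → PIs covering it):
  3 | 0-011,00-11
  5 | 001--  (sole → essential)
  6 | -0110,001--
  7 | 00-11,001--
  8 | 01000  (sole → essential)
  11 | 0-011  (sole → essential)
  17 | 1-001  (sole → essential)
  18 | 10-10  (sole → essential)
  22 | -0110,10-10
  25 | 1-001  (sole → essential)
Essential prime implicants: 0-011, 001--, 01000, 1-001, 10-10

5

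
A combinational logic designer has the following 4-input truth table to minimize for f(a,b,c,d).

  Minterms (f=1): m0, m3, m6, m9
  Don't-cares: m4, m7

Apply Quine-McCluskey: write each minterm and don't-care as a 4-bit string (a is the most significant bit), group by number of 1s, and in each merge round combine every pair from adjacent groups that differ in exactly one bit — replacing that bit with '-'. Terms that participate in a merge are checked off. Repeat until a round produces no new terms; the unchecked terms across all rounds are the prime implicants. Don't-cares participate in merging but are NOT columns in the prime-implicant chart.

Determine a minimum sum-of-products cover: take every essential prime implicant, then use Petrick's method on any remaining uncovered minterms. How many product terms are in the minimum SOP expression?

size-2^0 implicants → 0000(✓)  0011(✓)  0100(✓)  0110(✓)  0111(✓)  1001
size-2^1 implicants → 0-00  0-11  01-0  011-
Unchecked terms (primes): 0-00, 0-11, 01-0, 011-, 1001
Minterm coverage:
  m0 ⊆ 0-00 [E]
  m3 ⊆ 0-11 [E]
  m6 ⊆ 01-0,011-
  m9 ⊆ 1001 [E]
E = {0-00, 0-11, 1001}
Petrick residual → 01-0
Cover = a'c'd' + a'cd + a'bd' + ab'c'd  |cover|=4

4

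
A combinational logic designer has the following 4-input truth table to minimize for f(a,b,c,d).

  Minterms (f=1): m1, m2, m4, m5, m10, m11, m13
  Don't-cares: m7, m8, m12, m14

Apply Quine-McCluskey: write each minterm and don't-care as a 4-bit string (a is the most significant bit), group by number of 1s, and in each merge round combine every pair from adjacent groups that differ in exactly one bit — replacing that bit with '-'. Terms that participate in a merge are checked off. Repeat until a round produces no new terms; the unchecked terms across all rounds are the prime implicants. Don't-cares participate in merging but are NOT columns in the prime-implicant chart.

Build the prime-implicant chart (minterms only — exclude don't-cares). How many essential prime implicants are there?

4

size-2^0 implicants → 0001(✓)  0010(✓)  0100(✓)  0101(✓)  0111(✓)  1000(✓)  1010(✓)  1011(✓)  1100(✓)  1101(✓)  1110(✓)
size-2^1 implicants → -010  -100(✓)  -101(✓)  0-01  01-1  010-(✓)  1-00(✓)  1-10(✓)  10-0(✓)  101-  11-0(✓)  110-(✓)
size-2^2 implicants → -10-  1--0
Unchecked terms (primes): -010, -10-, 0-01, 01-1, 1--0, 101-
Minterm coverage:
  m1 ⊆ 0-01 [E]
  m2 ⊆ -010 [E]
  m4 ⊆ -10- [E]
  m5 ⊆ -10-,0-01,01-1
  m10 ⊆ -010,1--0,101-
  m11 ⊆ 101- [E]
  m13 ⊆ -10- [E]
E = {-010, -10-, 0-01, 101-}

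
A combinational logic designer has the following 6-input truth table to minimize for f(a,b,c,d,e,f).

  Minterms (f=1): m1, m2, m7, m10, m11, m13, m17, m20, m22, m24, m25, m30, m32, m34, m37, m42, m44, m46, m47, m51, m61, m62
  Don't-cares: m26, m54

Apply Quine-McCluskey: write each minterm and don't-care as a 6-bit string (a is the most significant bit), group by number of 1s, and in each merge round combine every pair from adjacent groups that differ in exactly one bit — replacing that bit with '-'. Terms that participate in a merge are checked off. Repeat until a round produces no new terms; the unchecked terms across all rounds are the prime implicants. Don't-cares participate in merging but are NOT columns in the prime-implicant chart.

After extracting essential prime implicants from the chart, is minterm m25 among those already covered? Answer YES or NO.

size-2^0 implicants → 000001(✓)  000010(✓)  000111  001010(✓)  001011(✓)  001101  010001(✓)  010100(✓)  010110(✓)  011000(✓)  011001(✓)  011010(✓)  011110(✓)  100000(✓)  100010(✓)  100101  101010(✓)  101100(✓)  101110(✓)  101111(✓)  110011  110110(✓)  111101  111110(✓)
size-2^1 implicants → -00010(✓)  -01010(✓)  -10110(✓)  -11110(✓)  0-0001  0-1010  00-010(✓)  00101-  01-001  01-110(✓)  0101-0  011-10  0110-0  01100-  1-1110  10-010(✓)  1000-0  101-10  1011-0  10111-  11-110(✓)
size-2^2 implicants → -0-010  -1-110
Unchecked terms (primes): -0-010, -1-110, 0-0001, 0-1010, 000111, 00101-, 001101, 01-001, 0101-0, 011-10, 0110-0, 01100-, 1-1110, 1000-0, 100101, 101-10, 1011-0, 10111-, 110011, 111101
Minterm coverage:
  m1 ⊆ 0-0001 [E]
  m2 ⊆ -0-010 [E]
  m7 ⊆ 000111 [E]
  m10 ⊆ -0-010,0-1010,00101-
  m11 ⊆ 00101- [E]
  m13 ⊆ 001101 [E]
  m17 ⊆ 0-0001,01-001
  m20 ⊆ 0101-0 [E]
  m22 ⊆ -1-110,0101-0
  m24 ⊆ 0110-0,01100-
  m25 ⊆ 01-001,01100-
  m30 ⊆ -1-110,011-10
  m32 ⊆ 1000-0 [E]
  m34 ⊆ -0-010,1000-0
  m37 ⊆ 100101 [E]
  m42 ⊆ -0-010,101-10
  m44 ⊆ 1011-0 [E]
  m46 ⊆ 1-1110,101-10,1011-0,10111-
  m47 ⊆ 10111- [E]
  m51 ⊆ 110011 [E]
  m61 ⊆ 111101 [E]
  m62 ⊆ -1-110,1-1110
E = {-0-010, 0-0001, 000111, 00101-, 001101, 0101-0, 1000-0, 100101, 1011-0, 10111-, 110011, 111101}

NO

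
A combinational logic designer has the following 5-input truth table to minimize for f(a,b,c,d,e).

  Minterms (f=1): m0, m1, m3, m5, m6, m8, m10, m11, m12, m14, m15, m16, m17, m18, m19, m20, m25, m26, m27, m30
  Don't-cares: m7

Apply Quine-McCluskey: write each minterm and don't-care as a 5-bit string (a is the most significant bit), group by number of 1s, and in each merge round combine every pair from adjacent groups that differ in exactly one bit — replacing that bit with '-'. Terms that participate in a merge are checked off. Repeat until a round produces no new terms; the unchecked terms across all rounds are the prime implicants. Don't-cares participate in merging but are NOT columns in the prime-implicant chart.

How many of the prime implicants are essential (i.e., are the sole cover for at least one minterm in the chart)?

Round 0: 00000✓ 00001✓ 00011✓ 00101✓ 00110✓ 00111✓ 01000✓ 01010✓ 01011✓ 01100✓ 01110✓ 01111✓ 10000✓ 10001✓ 10010✓ 10011✓ 10100✓ 11001✓ 11010✓ 11011✓ 11110✓
Round 1: -0000✓ -0001✓ -0011✓ -1010✓ -1011✓ -1110✓ 0-000 0-011✓ 0-110✓ 0-111✓ 00-01✓ 00-11✓ 000-1✓ 0000-✓ 001-1✓ 0011-✓ 01-00✓ 01-10✓ 01-11✓ 010-0✓ 0101-✓ 011-0✓ 0111-✓ 1-001✓ 1-010✓ 1-011✓ 10-00 100-0✓ 100-1✓ 1000-✓ 1001-✓ 11-10✓ 110-1✓ 1101-✓
Round 2: --011 -00-1 -000- -1-10 -101- 0--11 0-11- 00--1 01--0 01-1- 1-0-1 1-01- 100--
PIs = {--011, -00-1, -000-, -1-10, -101-, 0--11, 0-000, 0-11-, 00--1, 01--0, 01-1-, 1-0-1, 1-01-, 10-00, 100--}
Coverage chart:
  m0: -000-,0-000
  m1: -00-1,-000-,00--1
  m3: --011,-00-1,0--11,00--1
  m5: 00--1 ←essential
  m6: 0-11- ←essential
  m8: 0-000,01--0
  m10: -1-10,-101-,01--0,01-1-
  m11: --011,-101-,0--11,01-1-
  m12: 01--0 ←essential
  m14: -1-10,0-11-,01--0,01-1-
  m15: 0--11,0-11-,01-1-
  m16: -000-,10-00,100--
  m17: -00-1,-000-,1-0-1,100--
  m18: 1-01-,100--
  m19: --011,-00-1,1-0-1,1-01-,100--
  m20: 10-00 ←essential
  m25: 1-0-1 ←essential
  m26: -1-10,-101-,1-01-
  m27: --011,-101-,1-0-1,1-01-
  m30: -1-10 ←essential
Essential: -1-10, 0-11-, 00--1, 01--0, 1-0-1, 10-00

6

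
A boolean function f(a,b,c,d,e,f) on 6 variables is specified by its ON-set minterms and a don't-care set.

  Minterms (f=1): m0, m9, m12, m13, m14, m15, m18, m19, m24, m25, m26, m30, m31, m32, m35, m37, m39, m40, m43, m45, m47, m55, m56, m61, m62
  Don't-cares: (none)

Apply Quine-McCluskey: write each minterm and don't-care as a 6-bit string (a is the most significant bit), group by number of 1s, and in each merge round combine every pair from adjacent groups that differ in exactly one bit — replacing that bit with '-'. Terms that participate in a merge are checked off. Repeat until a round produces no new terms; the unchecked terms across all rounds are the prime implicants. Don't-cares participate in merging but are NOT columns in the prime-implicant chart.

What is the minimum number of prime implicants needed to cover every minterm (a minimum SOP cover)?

[col 0] 000000*, 001001*, 001100*, 001101*, 001110*, 001111*, 010010*, 010011*, 011000*, 011001*, 011010*, 011110*, 011111*, 100000*, 100011*, 100101*, 100111*, 101000*, 101011*, 101101*, 101111*, 110111*, 111000*, 111101*, 111110*
[col 1] -00000, -01101*, -01111*, -11000, -11110, 0-1001, 0-1110*, 0-1111*, 001-01, 0011-0*, 0011-1*, 00110-*, 00111-*, 01-010, 01001-, 011-10, 0110-0, 01100-, 01111-*, 1-0111, 1-1000, 1-1101, 10-000, 10-011*, 10-101*, 10-111*, 100-11*, 1001-1*, 101-11*, 1011-1*
[col 2] -011-1, 0-111-, 0011--, 10--11, 10-1-1
Prime implicants: -00000, -011-1, -11000, -11110, 0-1001, 0-111-, 001-01, 0011--, 01-010, 01001-, 011-10, 0110-0, 01100-, 1-0111, 1-1000, 1-1101, 10--11, 10-000, 10-1-1
PI chart (minterm → PIs covering it):
  0 | -00000  (sole → essential)
  9 | 0-1001,001-01
  12 | 0011--  (sole → essential)
  13 | -011-1,001-01,0011--
  14 | 0-111-,0011--
  15 | -011-1,0-111-,0011--
  18 | 01-010,01001-
  19 | 01001-  (sole → essential)
  24 | -11000,0110-0,01100-
  25 | 0-1001,01100-
  26 | 01-010,011-10,0110-0
  30 | -11110,0-111-,011-10
  31 | 0-111-  (sole → essential)
  32 | -00000,10-000
  35 | 10--11  (sole → essential)
  37 | 10-1-1  (sole → essential)
  39 | 1-0111,10--11,10-1-1
  40 | 1-1000,10-000
  43 | 10--11  (sole → essential)
  45 | -011-1,1-1101,10-1-1
  47 | -011-1,10--11,10-1-1
  55 | 1-0111  (sole → essential)
  56 | -11000,1-1000
  61 | 1-1101  (sole → essential)
  62 | -11110  (sole → essential)
Essential prime implicants: -00000, -11110, 0-111-, 0011--, 01001-, 1-0111, 1-1101, 10--11, 10-1-1
Petrick residual → 0-1001, 0110-0, 1-1000
Minimum SOP uses 12 PIs: b'c'd'e'f' + bcdef' + a'cd'e'f + a'cde + a'b'cd + a'bc'd'e + a'bcd'f' + ac'def + acd'e'f' + acde'f + ab'ef + ab'df

12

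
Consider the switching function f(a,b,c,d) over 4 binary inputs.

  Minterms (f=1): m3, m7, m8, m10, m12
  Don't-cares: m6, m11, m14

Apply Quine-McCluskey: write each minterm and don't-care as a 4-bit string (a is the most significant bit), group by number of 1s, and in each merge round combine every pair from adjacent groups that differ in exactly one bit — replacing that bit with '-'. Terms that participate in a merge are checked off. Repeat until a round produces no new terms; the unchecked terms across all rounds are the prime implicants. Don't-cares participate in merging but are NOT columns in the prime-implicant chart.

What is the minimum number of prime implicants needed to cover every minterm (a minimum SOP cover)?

2

size-2^0 implicants → 0011(✓)  0110(✓)  0111(✓)  1000(✓)  1010(✓)  1011(✓)  1100(✓)  1110(✓)
size-2^1 implicants → -011  -110  0-11  011-  1-00(✓)  1-10(✓)  10-0(✓)  101-  11-0(✓)
size-2^2 implicants → 1--0
Unchecked terms (primes): -011, -110, 0-11, 011-, 1--0, 101-
Minterm coverage:
  m3 ⊆ -011,0-11
  m7 ⊆ 0-11,011-
  m8 ⊆ 1--0 [E]
  m10 ⊆ 1--0,101-
  m12 ⊆ 1--0 [E]
E = {1--0}
Petrick residual → 0-11
Cover = a'cd + ad'  |cover|=2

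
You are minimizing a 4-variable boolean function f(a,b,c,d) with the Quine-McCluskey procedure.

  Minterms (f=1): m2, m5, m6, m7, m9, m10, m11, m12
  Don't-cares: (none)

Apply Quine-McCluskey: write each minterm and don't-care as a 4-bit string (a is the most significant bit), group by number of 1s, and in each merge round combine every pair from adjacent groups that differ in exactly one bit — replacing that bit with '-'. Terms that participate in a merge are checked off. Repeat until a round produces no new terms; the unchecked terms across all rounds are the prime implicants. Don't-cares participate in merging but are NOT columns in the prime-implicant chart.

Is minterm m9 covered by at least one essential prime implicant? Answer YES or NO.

YES

size-2^0 implicants → 0010(✓)  0101(✓)  0110(✓)  0111(✓)  1001(✓)  1010(✓)  1011(✓)  1100
size-2^1 implicants → -010  0-10  01-1  011-  10-1  101-
Unchecked terms (primes): -010, 0-10, 01-1, 011-, 10-1, 101-, 1100
Minterm coverage:
  m2 ⊆ -010,0-10
  m5 ⊆ 01-1 [E]
  m6 ⊆ 0-10,011-
  m7 ⊆ 01-1,011-
  m9 ⊆ 10-1 [E]
  m10 ⊆ -010,101-
  m11 ⊆ 10-1,101-
  m12 ⊆ 1100 [E]
E = {01-1, 10-1, 1100}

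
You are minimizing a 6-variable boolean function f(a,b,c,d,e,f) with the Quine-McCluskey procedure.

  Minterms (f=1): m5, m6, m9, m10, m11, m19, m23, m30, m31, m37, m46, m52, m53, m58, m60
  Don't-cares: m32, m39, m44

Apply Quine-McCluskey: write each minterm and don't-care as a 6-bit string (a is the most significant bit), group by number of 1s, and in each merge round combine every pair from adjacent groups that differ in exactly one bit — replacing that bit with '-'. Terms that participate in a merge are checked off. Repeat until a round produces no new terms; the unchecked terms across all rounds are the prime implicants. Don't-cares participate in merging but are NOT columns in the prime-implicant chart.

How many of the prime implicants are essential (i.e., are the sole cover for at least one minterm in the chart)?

8

size-2^0 implicants → 000101(✓)  000110  001001(✓)  001010(✓)  001011(✓)  010011(✓)  010111(✓)  011110(✓)  011111(✓)  100000  100101(✓)  100111(✓)  101100(✓)  101110(✓)  110100(✓)  110101(✓)  111010  111100(✓)
size-2^1 implicants → -00101  0010-1  00101-  01-111  010-11  01111-  1-0101  1-1100  1001-1  1011-0  11-100  11010-
Unchecked terms (primes): -00101, 000110, 0010-1, 00101-, 01-111, 010-11, 01111-, 1-0101, 1-1100, 100000, 1001-1, 1011-0, 11-100, 11010-, 111010
Minterm coverage:
  m5 ⊆ -00101 [E]
  m6 ⊆ 000110 [E]
  m9 ⊆ 0010-1 [E]
  m10 ⊆ 00101- [E]
  m11 ⊆ 0010-1,00101-
  m19 ⊆ 010-11 [E]
  m23 ⊆ 01-111,010-11
  m30 ⊆ 01111- [E]
  m31 ⊆ 01-111,01111-
  m37 ⊆ -00101,1-0101,1001-1
  m46 ⊆ 1011-0 [E]
  m52 ⊆ 11-100,11010-
  m53 ⊆ 1-0101,11010-
  m58 ⊆ 111010 [E]
  m60 ⊆ 1-1100,11-100
E = {-00101, 000110, 0010-1, 00101-, 010-11, 01111-, 1011-0, 111010}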